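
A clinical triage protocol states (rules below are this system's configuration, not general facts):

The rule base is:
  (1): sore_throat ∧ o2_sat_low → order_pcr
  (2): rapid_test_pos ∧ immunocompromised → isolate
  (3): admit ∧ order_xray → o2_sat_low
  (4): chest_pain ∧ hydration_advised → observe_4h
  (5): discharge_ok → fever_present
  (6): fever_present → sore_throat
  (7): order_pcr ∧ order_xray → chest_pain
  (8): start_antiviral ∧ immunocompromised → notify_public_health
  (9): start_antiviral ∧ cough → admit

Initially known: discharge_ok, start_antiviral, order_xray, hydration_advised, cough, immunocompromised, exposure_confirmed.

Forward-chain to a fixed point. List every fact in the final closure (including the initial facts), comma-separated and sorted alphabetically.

admit, chest_pain, cough, discharge_ok, exposure_confirmed, fever_present, hydration_advised, immunocompromised, notify_public_health, o2_sat_low, observe_4h, order_pcr, order_xray, sore_throat, start_antiviral

Round 1 fires (5), (8), (9), giving fever_present, notify_public_health, admit.
Round 2 fires (3), (6), giving o2_sat_low, sore_throat.
Round 3 fires (1), giving order_pcr.
Round 4 fires (7), giving chest_pain.
Round 5 fires (4), giving observe_4h.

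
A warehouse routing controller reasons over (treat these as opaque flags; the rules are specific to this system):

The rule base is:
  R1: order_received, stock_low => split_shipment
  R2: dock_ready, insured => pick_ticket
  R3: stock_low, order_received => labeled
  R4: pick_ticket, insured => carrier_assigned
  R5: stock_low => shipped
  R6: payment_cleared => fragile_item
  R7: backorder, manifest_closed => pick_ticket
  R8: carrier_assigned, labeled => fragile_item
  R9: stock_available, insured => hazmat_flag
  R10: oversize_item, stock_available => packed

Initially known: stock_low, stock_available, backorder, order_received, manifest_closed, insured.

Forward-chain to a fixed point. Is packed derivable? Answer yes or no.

Round 1 — R1, R3, R5, R7, R9, derive split_shipment, labeled, shipped, pick_ticket, hazmat_flag.
Round 2 — R4, derive carrier_assigned.
Round 3 — R8, derive fragile_item.
Fixed point reached. packed is concluded only by R10; R10 needs oversize_item (never derived).

no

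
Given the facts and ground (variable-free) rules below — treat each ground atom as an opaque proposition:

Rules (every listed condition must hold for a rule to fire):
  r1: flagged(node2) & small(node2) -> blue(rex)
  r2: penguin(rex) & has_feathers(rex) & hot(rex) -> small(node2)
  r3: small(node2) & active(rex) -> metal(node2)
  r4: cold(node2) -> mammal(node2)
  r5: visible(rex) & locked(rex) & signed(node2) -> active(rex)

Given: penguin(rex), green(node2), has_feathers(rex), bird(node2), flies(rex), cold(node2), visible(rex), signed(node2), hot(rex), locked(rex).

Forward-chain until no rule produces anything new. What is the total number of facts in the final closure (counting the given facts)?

14

Round 1 — r2, r4, r5, derive small(node2), mammal(node2), active(rex).
Round 2 — r3, derive metal(node2).
Closure: {active(rex), bird(node2), cold(node2), flies(rex), green(node2), has_feathers(rex), hot(rex), locked(rex), mammal(node2), metal(node2), penguin(rex), signed(node2), small(node2), visible(rex)} — 14 facts.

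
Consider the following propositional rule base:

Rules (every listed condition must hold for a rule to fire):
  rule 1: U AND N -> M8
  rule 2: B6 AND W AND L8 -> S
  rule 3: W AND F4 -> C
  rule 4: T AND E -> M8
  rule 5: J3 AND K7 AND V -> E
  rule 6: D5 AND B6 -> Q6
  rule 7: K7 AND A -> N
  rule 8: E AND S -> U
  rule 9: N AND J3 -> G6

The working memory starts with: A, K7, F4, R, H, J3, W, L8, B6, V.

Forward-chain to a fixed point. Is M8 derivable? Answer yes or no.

yes

Round 1: rule 2 [B6 AND W AND L8 -> S]; rule 3 [W AND F4 -> C]; rule 5 [J3 AND K7 AND V -> E]; rule 7 [K7 AND A -> N]. New: S, C, E, N.
Round 2: rule 8 [E AND S -> U]; rule 9 [N AND J3 -> G6]. New: U, G6.
Round 3: rule 1 [U AND N -> M8]. New: M8.
M8 appears in round 3, so it is derivable.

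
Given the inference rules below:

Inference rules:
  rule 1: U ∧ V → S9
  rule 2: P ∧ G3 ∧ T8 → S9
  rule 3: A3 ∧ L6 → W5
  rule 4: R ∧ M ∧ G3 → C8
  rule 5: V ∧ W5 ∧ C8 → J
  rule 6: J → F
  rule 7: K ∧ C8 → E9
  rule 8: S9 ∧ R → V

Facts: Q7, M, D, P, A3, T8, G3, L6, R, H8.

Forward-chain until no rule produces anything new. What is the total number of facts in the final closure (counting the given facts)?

[1] rule 2 [P ∧ G3 ∧ T8 → S9]; rule 3 [A3 ∧ L6 → W5]; rule 4 [R ∧ M ∧ G3 → C8]. ⇒ new: S9, W5, C8.
[2] rule 8 [S9 ∧ R → V]. ⇒ new: V.
[3] rule 5 [V ∧ W5 ∧ C8 → J]. ⇒ new: J.
[4] rule 6 [J → F]. ⇒ new: F.
Closure: {A3, C8, D, F, G3, H8, J, L6, M, P, Q7, R, S9, T8, V, W5} — 16 facts.

16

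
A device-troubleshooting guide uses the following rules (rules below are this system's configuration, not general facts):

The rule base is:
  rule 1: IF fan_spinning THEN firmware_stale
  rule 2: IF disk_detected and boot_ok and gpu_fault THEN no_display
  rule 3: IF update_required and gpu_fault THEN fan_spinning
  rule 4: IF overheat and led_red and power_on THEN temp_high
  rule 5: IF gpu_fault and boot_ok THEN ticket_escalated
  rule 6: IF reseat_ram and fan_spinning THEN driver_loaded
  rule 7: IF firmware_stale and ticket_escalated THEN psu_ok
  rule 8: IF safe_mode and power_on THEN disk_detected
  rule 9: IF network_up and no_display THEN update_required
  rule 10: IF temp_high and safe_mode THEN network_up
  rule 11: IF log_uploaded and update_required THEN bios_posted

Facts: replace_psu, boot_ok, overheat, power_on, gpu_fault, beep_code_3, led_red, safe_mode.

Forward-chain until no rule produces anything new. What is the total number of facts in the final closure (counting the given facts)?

Round 1 — rule 4, rule 5, rule 8, derive temp_high, ticket_escalated, disk_detected.
Round 2 — rule 2, rule 10, derive no_display, network_up.
Round 3 — rule 9, derive update_required.
Round 4 — rule 3, derive fan_spinning.
Round 5 — rule 1, derive firmware_stale.
Round 6 — rule 7, derive psu_ok.
Closure: {beep_code_3, boot_ok, disk_detected, fan_spinning, firmware_stale, gpu_fault, led_red, network_up, no_display, overheat, power_on, psu_ok, replace_psu, safe_mode, temp_high, ticket_escalated, update_required} — 17 facts.

17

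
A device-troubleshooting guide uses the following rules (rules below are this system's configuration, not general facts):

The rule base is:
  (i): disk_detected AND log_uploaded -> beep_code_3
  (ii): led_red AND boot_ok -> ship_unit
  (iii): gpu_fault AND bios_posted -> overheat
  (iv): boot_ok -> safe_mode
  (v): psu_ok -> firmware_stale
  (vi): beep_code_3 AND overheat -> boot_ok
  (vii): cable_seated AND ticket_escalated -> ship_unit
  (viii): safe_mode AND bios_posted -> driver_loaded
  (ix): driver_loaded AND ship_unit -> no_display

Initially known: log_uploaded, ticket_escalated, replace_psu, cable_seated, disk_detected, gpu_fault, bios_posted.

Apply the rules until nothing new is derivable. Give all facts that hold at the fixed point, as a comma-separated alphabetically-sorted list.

beep_code_3, bios_posted, boot_ok, cable_seated, disk_detected, driver_loaded, gpu_fault, log_uploaded, no_display, overheat, replace_psu, safe_mode, ship_unit, ticket_escalated

Round 1 — (i), (iii), (vii), derive beep_code_3, overheat, ship_unit.
Round 2 — (vi), derive boot_ok.
Round 3 — (iv), derive safe_mode.
Round 4 — (viii), derive driver_loaded.
Round 5 — (ix), derive no_display.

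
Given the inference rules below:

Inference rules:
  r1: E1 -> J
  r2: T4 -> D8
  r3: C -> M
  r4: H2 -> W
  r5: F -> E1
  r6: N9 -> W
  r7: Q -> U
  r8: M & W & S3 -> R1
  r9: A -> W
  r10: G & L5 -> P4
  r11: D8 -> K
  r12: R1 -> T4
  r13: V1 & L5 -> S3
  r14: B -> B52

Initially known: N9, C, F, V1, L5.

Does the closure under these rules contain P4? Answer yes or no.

no

[1] r3 [C -> M]; r5 [F -> E1]; r6 [N9 -> W]; r13 [V1 & L5 -> S3]. ⇒ new: M, E1, W, S3.
[2] r1 [E1 -> J]; r8 [M & W & S3 -> R1]. ⇒ new: J, R1.
[3] r12 [R1 -> T4]. ⇒ new: T4.
[4] r2 [T4 -> D8]. ⇒ new: D8.
[5] r11 [D8 -> K]. ⇒ new: K.
Fixed point reached. P4 is concluded only by r10; r10 needs G (never derived).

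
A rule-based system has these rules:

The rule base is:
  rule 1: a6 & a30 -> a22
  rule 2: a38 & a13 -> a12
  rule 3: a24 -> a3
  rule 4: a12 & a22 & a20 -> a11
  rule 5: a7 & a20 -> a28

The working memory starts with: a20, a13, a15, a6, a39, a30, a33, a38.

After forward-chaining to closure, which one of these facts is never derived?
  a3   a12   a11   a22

a3

[1] rule 1 [a6 & a30 -> a22]; rule 2 [a38 & a13 -> a12]. ⇒ new: a22, a12.
[2] rule 4 [a12 & a22 & a20 -> a11]. ⇒ new: a11.
Derived: a11 (round 2), a12 (round 1), a22 (round 1). a3 never appears in any round.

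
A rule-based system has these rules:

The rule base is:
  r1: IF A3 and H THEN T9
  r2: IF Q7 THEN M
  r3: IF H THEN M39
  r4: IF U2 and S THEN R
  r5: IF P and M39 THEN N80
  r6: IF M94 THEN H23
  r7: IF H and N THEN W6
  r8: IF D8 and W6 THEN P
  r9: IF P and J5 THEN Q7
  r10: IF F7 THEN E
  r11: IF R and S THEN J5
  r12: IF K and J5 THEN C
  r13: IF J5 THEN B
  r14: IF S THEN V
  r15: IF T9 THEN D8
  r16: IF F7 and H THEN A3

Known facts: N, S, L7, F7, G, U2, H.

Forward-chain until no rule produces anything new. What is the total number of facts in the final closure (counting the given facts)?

Round 1 fires r3, r4, r7, r10, r14, r16, giving M39, R, W6, E, V, A3.
Round 2 fires r1, r11, giving T9, J5.
Round 3 fires r13, r15, giving B, D8.
Round 4 fires r8, giving P.
Round 5 fires r5, r9, giving N80, Q7.
Round 6 fires r2, giving M.
Closure: {A3, B, D8, E, F7, G, H, J5, L7, M, M39, N, N80, P, Q7, R, S, T9, U2, V, W6} — 21 facts.

21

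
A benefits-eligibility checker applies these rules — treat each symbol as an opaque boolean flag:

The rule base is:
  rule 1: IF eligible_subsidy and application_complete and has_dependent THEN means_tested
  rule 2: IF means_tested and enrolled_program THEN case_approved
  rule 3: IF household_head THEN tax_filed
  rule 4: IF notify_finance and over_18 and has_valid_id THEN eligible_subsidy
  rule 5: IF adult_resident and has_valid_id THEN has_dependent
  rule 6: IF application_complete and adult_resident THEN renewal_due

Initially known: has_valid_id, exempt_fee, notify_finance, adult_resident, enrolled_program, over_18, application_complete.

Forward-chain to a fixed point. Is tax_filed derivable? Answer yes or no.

Round 1: rule 4 [IF notify_finance and over_18 and has_valid_id THEN eligible_subsidy]; rule 5 [IF adult_resident and has_valid_id THEN has_dependent]; rule 6 [IF application_complete and adult_resident THEN renewal_due]. Adds eligible_subsidy, has_dependent, renewal_due.
Round 2: rule 1 [IF eligible_subsidy and application_complete and has_dependent THEN means_tested]. Adds means_tested.
Round 3: rule 2 [IF means_tested and enrolled_program THEN case_approved]. Adds case_approved.
Fixed point reached. tax_filed is concluded only by rule 3; rule 3 needs household_head (never derived).

no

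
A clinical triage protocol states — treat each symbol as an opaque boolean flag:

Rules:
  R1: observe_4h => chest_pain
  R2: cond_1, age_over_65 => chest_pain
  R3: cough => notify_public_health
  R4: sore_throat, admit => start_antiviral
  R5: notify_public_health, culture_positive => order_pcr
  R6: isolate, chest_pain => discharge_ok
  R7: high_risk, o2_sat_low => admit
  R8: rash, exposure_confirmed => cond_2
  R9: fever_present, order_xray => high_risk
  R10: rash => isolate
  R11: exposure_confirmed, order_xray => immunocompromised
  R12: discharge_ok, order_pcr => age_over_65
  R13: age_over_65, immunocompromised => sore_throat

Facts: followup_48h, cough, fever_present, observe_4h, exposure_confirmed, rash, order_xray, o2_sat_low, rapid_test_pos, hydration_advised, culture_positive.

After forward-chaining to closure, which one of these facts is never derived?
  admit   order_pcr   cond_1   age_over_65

Round 1 — R1, R3, R8, R9, R10, R11, derive chest_pain, notify_public_health, cond_2, high_risk, isolate, immunocompromised.
Round 2 — R5, R6, R7, derive order_pcr, discharge_ok, admit.
Round 3 — R12, derive age_over_65.
Round 4 — R13, derive sore_throat.
Round 5 — R4, derive start_antiviral.
Derived: admit (round 2), order_pcr (round 2), age_over_65 (round 3). cond_1 never appears in any round.

cond_1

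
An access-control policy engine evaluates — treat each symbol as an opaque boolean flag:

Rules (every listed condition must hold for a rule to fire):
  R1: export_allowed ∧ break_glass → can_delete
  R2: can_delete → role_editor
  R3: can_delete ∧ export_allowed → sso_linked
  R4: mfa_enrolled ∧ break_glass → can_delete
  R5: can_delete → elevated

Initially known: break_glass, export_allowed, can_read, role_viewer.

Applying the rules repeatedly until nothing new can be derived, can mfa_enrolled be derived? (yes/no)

Round 1: R1 [export_allowed ∧ break_glass → can_delete]. Adds can_delete.
Round 2: R2 [can_delete → role_editor]; R3 [can_delete ∧ export_allowed → sso_linked]; R5 [can_delete → elevated]. Adds role_editor, sso_linked, elevated.
Fixed point reached. No rule has mfa_enrolled as a consequent, and it is not given.

no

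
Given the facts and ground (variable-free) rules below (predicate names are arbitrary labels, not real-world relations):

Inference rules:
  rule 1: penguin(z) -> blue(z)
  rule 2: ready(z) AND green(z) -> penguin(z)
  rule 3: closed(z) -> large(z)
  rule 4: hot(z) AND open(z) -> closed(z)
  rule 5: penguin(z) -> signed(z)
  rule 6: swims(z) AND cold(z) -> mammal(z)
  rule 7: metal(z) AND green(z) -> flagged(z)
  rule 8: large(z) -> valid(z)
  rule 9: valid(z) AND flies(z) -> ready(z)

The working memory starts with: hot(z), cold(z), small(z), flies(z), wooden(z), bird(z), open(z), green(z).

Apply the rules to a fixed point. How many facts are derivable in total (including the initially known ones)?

Round 1 fires rule 4, giving closed(z).
Round 2 fires rule 3, giving large(z).
Round 3 fires rule 8, giving valid(z).
Round 4 fires rule 9, giving ready(z).
Round 5 fires rule 2, giving penguin(z).
Round 6 fires rule 1, rule 5, giving blue(z), signed(z).
Closure: {bird(z), blue(z), closed(z), cold(z), flies(z), green(z), hot(z), large(z), open(z), penguin(z), ready(z), signed(z), small(z), valid(z), wooden(z)} — 15 facts.

15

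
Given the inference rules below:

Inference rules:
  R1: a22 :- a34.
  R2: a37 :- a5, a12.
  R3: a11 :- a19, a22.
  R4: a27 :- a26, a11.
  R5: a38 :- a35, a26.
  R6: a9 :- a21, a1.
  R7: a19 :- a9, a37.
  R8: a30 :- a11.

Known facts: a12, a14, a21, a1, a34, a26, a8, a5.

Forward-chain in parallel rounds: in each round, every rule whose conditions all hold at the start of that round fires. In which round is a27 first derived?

4

Round 1 fires R1, R2, R6, giving a22, a37, a9.
Round 2 fires R7, giving a19.
Round 3 fires R3, giving a11.
Round 4 fires R4, R8, giving a27, a30.
a27 first appears in round 4.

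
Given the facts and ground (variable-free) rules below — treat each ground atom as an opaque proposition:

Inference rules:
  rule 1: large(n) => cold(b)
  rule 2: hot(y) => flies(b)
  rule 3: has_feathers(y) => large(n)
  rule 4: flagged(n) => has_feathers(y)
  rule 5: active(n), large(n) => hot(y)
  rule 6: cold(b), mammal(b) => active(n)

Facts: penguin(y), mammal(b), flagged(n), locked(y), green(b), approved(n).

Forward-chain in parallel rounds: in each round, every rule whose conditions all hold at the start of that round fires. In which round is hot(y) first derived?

Round 1: rule 4 [flagged(n) => has_feathers(y)]. Adds has_feathers(y).
Round 2: rule 3 [has_feathers(y) => large(n)]. Adds large(n).
Round 3: rule 1 [large(n) => cold(b)]. Adds cold(b).
Round 4: rule 6 [cold(b), mammal(b) => active(n)]. Adds active(n).
Round 5: rule 5 [active(n), large(n) => hot(y)]. Adds hot(y).
hot(y) first appears in round 5.

5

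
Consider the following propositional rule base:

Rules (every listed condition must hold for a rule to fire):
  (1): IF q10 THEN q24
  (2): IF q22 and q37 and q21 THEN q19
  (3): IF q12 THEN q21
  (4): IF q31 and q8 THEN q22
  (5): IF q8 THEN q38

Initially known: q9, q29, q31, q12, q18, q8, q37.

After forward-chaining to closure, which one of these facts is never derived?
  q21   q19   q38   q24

q24

Round 1: (3) [IF q12 THEN q21]; (4) [IF q31 and q8 THEN q22]; (5) [IF q8 THEN q38]. Adds q21, q22, q38.
Round 2: (2) [IF q22 and q37 and q21 THEN q19]. Adds q19.
Derived: q21 (round 1), q19 (round 2), q38 (round 1). q24 never appears in any round.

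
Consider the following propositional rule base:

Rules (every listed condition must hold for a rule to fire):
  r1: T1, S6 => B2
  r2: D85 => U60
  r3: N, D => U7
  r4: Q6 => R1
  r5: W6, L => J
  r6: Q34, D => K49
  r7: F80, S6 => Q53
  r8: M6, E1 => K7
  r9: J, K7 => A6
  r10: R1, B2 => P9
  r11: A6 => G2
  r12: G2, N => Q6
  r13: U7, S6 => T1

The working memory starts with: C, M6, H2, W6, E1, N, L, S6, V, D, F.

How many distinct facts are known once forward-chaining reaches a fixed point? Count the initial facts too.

Round 1 fires r3, r5, r8, giving U7, J, K7.
Round 2 fires r9, r13, giving A6, T1.
Round 3 fires r1, r11, giving B2, G2.
Round 4 fires r12, giving Q6.
Round 5 fires r4, giving R1.
Round 6 fires r10, giving P9.
Closure: {A6, B2, C, D, E1, F, G2, H2, J, K7, L, M6, N, P9, Q6, R1, S6, T1, U7, V, W6} — 21 facts.

21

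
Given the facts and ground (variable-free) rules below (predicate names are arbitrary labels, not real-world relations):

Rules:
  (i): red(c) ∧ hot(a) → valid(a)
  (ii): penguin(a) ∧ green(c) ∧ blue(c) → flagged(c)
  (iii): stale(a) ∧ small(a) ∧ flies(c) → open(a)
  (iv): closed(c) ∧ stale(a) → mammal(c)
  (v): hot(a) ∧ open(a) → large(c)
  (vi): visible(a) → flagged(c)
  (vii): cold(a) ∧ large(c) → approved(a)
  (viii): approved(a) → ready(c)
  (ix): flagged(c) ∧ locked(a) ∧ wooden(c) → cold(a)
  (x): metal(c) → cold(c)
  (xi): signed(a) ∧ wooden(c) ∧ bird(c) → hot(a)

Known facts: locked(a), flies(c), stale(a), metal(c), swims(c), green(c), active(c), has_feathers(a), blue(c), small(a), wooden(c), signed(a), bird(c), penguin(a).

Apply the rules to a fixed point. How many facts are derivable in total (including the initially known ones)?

Round 1 fires (ii), (iii), (x), (xi), giving flagged(c), open(a), cold(c), hot(a).
Round 2 fires (v), (ix), giving large(c), cold(a).
Round 3 fires (vii), giving approved(a).
Round 4 fires (viii), giving ready(c).
Closure: {active(c), approved(a), bird(c), blue(c), cold(a), cold(c), flagged(c), flies(c), green(c), has_feathers(a), hot(a), large(c), locked(a), metal(c), open(a), penguin(a), ready(c), signed(a), small(a), stale(a), swims(c), wooden(c)} — 22 facts.

22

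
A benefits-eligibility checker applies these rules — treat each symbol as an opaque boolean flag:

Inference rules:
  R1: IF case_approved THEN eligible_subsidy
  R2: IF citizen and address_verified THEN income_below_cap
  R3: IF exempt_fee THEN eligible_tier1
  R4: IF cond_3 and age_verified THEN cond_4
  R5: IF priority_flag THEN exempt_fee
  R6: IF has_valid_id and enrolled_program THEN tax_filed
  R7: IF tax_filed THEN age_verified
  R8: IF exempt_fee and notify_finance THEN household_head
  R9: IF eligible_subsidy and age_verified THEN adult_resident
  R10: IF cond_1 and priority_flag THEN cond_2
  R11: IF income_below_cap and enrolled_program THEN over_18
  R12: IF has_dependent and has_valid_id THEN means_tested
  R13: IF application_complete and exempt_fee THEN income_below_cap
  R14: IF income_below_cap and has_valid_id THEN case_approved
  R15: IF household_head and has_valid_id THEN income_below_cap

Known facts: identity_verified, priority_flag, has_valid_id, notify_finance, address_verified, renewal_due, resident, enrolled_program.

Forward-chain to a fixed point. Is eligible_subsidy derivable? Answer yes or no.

yes

Round 1 — R5, R6, derive exempt_fee, tax_filed.
Round 2 — R3, R7, R8, derive eligible_tier1, age_verified, household_head.
Round 3 — R15, derive income_below_cap.
Round 4 — R11, R14, derive over_18, case_approved.
Round 5 — R1, derive eligible_subsidy.
Round 6 — R9, derive adult_resident.
eligible_subsidy appears in round 5, so it is derivable.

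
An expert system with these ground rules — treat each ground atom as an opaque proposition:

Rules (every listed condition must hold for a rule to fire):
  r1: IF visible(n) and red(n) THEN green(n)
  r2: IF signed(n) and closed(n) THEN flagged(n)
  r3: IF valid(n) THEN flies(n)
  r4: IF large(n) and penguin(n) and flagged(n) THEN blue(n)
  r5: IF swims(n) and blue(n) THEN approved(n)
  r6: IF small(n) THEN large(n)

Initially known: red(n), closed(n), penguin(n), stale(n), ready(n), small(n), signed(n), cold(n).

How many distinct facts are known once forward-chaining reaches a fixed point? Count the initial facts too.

11

Round 1: r2 [IF signed(n) and closed(n) THEN flagged(n)]; r6 [IF small(n) THEN large(n)]. Adds flagged(n), large(n).
Round 2: r4 [IF large(n) and penguin(n) and flagged(n) THEN blue(n)]. Adds blue(n).
Closure: {blue(n), closed(n), cold(n), flagged(n), large(n), penguin(n), ready(n), red(n), signed(n), small(n), stale(n)} — 11 facts.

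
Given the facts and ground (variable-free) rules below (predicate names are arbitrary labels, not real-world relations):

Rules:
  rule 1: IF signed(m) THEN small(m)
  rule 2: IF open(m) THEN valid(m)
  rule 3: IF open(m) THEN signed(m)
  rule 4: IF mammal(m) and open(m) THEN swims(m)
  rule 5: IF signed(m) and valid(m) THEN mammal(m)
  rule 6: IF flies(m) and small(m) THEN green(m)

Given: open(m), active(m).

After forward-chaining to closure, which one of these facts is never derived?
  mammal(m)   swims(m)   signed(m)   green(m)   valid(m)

[1] rule 2 [IF open(m) THEN valid(m)]; rule 3 [IF open(m) THEN signed(m)]. ⇒ new: valid(m), signed(m).
[2] rule 1 [IF signed(m) THEN small(m)]; rule 5 [IF signed(m) and valid(m) THEN mammal(m)]. ⇒ new: small(m), mammal(m).
[3] rule 4 [IF mammal(m) and open(m) THEN swims(m)]. ⇒ new: swims(m).
Derived: signed(m) (round 1), mammal(m) (round 2), valid(m) (round 1), swims(m) (round 3). green(m) never appears in any round.

green(m)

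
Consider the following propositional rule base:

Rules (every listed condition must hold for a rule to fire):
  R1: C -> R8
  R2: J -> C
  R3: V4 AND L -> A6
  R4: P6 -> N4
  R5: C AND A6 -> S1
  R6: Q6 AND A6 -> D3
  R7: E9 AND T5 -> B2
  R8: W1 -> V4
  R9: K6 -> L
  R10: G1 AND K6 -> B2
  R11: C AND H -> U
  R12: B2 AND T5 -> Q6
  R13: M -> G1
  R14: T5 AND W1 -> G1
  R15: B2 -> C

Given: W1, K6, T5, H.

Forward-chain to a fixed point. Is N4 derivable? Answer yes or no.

no

Round 1 fires R8, R9, R14, giving V4, L, G1.
Round 2 fires R3, R10, giving A6, B2.
Round 3 fires R12, R15, giving Q6, C.
Round 4 fires R1, R5, R6, R11, giving R8, S1, D3, U.
Fixed point reached. N4 is concluded only by R4; R4 needs P6 (never derived).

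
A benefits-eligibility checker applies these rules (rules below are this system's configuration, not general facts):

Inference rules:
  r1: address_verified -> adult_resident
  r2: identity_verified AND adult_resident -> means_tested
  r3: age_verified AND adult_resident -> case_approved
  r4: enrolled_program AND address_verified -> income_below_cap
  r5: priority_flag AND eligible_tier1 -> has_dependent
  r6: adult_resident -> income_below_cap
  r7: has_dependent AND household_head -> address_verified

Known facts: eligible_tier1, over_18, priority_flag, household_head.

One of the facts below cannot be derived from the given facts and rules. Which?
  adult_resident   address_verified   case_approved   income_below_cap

case_approved

Round 1 — r5, derive has_dependent.
Round 2 — r7, derive address_verified.
Round 3 — r1, derive adult_resident.
Round 4 — r6, derive income_below_cap.
Derived: income_below_cap (round 4), adult_resident (round 3), address_verified (round 2). case_approved never appears in any round.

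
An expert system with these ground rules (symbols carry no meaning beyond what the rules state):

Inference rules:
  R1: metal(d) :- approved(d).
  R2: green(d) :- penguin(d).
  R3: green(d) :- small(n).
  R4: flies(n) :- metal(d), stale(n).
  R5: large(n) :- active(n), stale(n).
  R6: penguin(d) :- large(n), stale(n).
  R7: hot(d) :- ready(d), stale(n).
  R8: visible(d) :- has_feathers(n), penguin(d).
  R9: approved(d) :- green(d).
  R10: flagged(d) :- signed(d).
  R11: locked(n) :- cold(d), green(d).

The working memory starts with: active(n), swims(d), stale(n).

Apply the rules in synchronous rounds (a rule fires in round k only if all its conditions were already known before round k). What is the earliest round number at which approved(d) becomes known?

Round 1: R5 [large(n) :- active(n), stale(n).]. New: large(n).
Round 2: R6 [penguin(d) :- large(n), stale(n).]. New: penguin(d).
Round 3: R2 [green(d) :- penguin(d).]. New: green(d).
Round 4: R9 [approved(d) :- green(d).]. New: approved(d).
approved(d) first appears in round 4.

4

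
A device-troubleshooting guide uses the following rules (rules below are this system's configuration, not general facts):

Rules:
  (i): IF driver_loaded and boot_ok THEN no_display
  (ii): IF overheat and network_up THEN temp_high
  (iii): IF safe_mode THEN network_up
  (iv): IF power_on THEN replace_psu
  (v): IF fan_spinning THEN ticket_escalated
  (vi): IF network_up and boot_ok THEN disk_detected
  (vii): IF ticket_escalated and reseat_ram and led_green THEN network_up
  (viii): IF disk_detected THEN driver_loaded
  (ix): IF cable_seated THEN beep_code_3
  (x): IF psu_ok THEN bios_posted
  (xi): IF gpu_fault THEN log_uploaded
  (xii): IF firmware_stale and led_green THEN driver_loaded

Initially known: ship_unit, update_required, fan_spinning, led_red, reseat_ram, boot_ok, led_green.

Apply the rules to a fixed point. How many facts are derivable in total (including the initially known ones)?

Round 1: (v) [IF fan_spinning THEN ticket_escalated]. New: ticket_escalated.
Round 2: (vii) [IF ticket_escalated and reseat_ram and led_green THEN network_up]. New: network_up.
Round 3: (vi) [IF network_up and boot_ok THEN disk_detected]. New: disk_detected.
Round 4: (viii) [IF disk_detected THEN driver_loaded]. New: driver_loaded.
Round 5: (i) [IF driver_loaded and boot_ok THEN no_display]. New: no_display.
Closure: {boot_ok, disk_detected, driver_loaded, fan_spinning, led_green, led_red, network_up, no_display, reseat_ram, ship_unit, ticket_escalated, update_required} — 12 facts.

12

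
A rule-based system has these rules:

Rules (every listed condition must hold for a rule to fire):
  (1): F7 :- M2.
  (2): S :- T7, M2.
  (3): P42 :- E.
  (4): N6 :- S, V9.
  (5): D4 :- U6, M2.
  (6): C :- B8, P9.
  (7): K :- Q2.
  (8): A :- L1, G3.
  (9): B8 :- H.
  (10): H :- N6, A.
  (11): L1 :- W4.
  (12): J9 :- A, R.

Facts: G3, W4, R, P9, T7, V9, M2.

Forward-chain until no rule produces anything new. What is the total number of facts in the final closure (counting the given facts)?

16

Round 1: (1) [F7 :- M2.]; (2) [S :- T7, M2.]; (11) [L1 :- W4.]. New: F7, S, L1.
Round 2: (4) [N6 :- S, V9.]; (8) [A :- L1, G3.]. New: N6, A.
Round 3: (10) [H :- N6, A.]; (12) [J9 :- A, R.]. New: H, J9.
Round 4: (9) [B8 :- H.]. New: B8.
Round 5: (6) [C :- B8, P9.]. New: C.
Closure: {A, B8, C, F7, G3, H, J9, L1, M2, N6, P9, R, S, T7, V9, W4} — 16 facts.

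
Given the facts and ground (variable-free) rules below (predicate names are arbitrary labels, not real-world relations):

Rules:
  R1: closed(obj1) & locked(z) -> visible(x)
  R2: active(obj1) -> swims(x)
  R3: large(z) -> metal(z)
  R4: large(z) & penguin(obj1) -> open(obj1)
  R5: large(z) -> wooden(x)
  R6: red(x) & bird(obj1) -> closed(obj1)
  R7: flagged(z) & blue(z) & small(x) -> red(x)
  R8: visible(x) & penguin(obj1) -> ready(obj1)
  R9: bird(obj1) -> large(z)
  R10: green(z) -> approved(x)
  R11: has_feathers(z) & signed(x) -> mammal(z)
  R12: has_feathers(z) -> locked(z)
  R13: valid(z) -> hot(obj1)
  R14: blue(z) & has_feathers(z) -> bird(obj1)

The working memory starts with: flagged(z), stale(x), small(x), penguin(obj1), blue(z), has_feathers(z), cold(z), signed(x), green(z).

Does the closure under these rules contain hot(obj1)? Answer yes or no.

[1] R7 [flagged(z) & blue(z) & small(x) -> red(x)]; R10 [green(z) -> approved(x)]; R11 [has_feathers(z) & signed(x) -> mammal(z)]; R12 [has_feathers(z) -> locked(z)]; R14 [blue(z) & has_feathers(z) -> bird(obj1)]. ⇒ new: red(x), approved(x), mammal(z), locked(z), bird(obj1).
[2] R6 [red(x) & bird(obj1) -> closed(obj1)]; R9 [bird(obj1) -> large(z)]. ⇒ new: closed(obj1), large(z).
[3] R1 [closed(obj1) & locked(z) -> visible(x)]; R3 [large(z) -> metal(z)]; R4 [large(z) & penguin(obj1) -> open(obj1)]; R5 [large(z) -> wooden(x)]. ⇒ new: visible(x), metal(z), open(obj1), wooden(x).
[4] R8 [visible(x) & penguin(obj1) -> ready(obj1)]. ⇒ new: ready(obj1).
Fixed point reached. hot(obj1) is concluded only by R13; R13 needs valid(z) (never derived).

no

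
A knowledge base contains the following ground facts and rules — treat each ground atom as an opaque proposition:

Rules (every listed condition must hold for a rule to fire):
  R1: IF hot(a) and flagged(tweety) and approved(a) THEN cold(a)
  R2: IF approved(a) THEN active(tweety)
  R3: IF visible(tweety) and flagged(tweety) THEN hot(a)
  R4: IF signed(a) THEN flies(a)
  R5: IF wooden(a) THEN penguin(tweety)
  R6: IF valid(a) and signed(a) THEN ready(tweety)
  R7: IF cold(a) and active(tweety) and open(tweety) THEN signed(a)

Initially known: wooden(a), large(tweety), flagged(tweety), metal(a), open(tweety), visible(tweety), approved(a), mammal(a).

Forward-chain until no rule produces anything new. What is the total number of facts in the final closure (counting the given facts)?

Round 1: R2 [IF approved(a) THEN active(tweety)]; R3 [IF visible(tweety) and flagged(tweety) THEN hot(a)]; R5 [IF wooden(a) THEN penguin(tweety)]. New: active(tweety), hot(a), penguin(tweety).
Round 2: R1 [IF hot(a) and flagged(tweety) and approved(a) THEN cold(a)]. New: cold(a).
Round 3: R7 [IF cold(a) and active(tweety) and open(tweety) THEN signed(a)]. New: signed(a).
Round 4: R4 [IF signed(a) THEN flies(a)]. New: flies(a).
Closure: {active(tweety), approved(a), cold(a), flagged(tweety), flies(a), hot(a), large(tweety), mammal(a), metal(a), open(tweety), penguin(tweety), signed(a), visible(tweety), wooden(a)} — 14 facts.

14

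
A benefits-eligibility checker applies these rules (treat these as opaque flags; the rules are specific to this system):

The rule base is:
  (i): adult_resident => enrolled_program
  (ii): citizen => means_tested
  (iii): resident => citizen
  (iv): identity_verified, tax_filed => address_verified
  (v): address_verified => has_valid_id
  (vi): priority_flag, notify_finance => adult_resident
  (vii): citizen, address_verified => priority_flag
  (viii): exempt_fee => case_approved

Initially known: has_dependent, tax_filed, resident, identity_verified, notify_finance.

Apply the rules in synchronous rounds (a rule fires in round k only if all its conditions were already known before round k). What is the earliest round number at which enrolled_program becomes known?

Round 1 — (iii), (iv), derive citizen, address_verified.
Round 2 — (ii), (v), (vii), derive means_tested, has_valid_id, priority_flag.
Round 3 — (vi), derive adult_resident.
Round 4 — (i), derive enrolled_program.
enrolled_program first appears in round 4.

4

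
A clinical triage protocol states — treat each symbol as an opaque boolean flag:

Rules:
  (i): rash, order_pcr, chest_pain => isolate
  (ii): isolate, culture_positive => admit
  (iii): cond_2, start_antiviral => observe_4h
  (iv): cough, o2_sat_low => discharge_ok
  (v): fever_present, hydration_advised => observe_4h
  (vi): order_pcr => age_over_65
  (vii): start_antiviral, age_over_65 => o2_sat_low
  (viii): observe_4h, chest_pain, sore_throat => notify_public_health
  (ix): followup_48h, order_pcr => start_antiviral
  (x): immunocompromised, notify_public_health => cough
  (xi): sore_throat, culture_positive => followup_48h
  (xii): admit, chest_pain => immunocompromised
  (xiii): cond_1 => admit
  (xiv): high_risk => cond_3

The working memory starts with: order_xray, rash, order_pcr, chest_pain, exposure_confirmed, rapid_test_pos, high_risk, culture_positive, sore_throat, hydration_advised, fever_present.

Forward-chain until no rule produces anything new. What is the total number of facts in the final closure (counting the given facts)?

23

Round 1: (i) [rash, order_pcr, chest_pain => isolate]; (v) [fever_present, hydration_advised => observe_4h]; (vi) [order_pcr => age_over_65]; (xi) [sore_throat, culture_positive => followup_48h]; (xiv) [high_risk => cond_3]. New: isolate, observe_4h, age_over_65, followup_48h, cond_3.
Round 2: (ii) [isolate, culture_positive => admit]; (viii) [observe_4h, chest_pain, sore_throat => notify_public_health]; (ix) [followup_48h, order_pcr => start_antiviral]. New: admit, notify_public_health, start_antiviral.
Round 3: (vii) [start_antiviral, age_over_65 => o2_sat_low]; (xii) [admit, chest_pain => immunocompromised]. New: o2_sat_low, immunocompromised.
Round 4: (x) [immunocompromised, notify_public_health => cough]. New: cough.
Round 5: (iv) [cough, o2_sat_low => discharge_ok]. New: discharge_ok.
Closure: {admit, age_over_65, chest_pain, cond_3, cough, culture_positive, discharge_ok, exposure_confirmed, fever_present, followup_48h, high_risk, hydration_advised, immunocompromised, isolate, notify_public_health, o2_sat_low, observe_4h, order_pcr, order_xray, rapid_test_pos, rash, sore_throat, start_antiviral} — 23 facts.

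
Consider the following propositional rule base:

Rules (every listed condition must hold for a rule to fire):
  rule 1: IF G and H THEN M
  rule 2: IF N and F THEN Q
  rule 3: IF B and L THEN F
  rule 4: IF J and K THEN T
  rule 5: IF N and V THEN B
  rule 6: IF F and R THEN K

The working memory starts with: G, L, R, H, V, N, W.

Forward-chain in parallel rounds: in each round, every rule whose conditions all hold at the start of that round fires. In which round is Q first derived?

Round 1: rule 1 [IF G and H THEN M]; rule 5 [IF N and V THEN B]. New: M, B.
Round 2: rule 3 [IF B and L THEN F]. New: F.
Round 3: rule 2 [IF N and F THEN Q]; rule 6 [IF F and R THEN K]. New: Q, K.
Q first appears in round 3.

3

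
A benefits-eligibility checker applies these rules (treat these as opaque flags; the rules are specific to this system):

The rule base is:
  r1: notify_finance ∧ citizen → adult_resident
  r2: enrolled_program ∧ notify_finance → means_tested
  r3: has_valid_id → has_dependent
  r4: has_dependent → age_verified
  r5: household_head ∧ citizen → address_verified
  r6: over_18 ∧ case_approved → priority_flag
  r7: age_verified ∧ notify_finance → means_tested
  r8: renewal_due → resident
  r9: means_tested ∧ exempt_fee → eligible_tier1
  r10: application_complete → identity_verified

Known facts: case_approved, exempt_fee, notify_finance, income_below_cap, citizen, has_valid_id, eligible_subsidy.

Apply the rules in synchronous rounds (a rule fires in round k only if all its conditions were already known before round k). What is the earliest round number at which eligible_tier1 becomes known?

Round 1: r1 [notify_finance ∧ citizen → adult_resident]; r3 [has_valid_id → has_dependent]. Adds adult_resident, has_dependent.
Round 2: r4 [has_dependent → age_verified]. Adds age_verified.
Round 3: r7 [age_verified ∧ notify_finance → means_tested]. Adds means_tested.
Round 4: r9 [means_tested ∧ exempt_fee → eligible_tier1]. Adds eligible_tier1.
eligible_tier1 first appears in round 4.

4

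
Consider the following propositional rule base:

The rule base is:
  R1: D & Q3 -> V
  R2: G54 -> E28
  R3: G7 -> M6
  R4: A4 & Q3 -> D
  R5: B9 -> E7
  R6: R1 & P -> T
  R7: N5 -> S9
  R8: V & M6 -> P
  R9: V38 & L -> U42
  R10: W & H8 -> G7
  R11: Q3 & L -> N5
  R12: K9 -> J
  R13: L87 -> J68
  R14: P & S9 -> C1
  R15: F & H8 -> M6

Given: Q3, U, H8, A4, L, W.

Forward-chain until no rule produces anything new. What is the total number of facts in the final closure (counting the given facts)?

Round 1 — R4, R10, R11, derive D, G7, N5.
Round 2 — R1, R3, R7, derive V, M6, S9.
Round 3 — R8, derive P.
Round 4 — R14, derive C1.
Closure: {A4, C1, D, G7, H8, L, M6, N5, P, Q3, S9, U, V, W} — 14 facts.

14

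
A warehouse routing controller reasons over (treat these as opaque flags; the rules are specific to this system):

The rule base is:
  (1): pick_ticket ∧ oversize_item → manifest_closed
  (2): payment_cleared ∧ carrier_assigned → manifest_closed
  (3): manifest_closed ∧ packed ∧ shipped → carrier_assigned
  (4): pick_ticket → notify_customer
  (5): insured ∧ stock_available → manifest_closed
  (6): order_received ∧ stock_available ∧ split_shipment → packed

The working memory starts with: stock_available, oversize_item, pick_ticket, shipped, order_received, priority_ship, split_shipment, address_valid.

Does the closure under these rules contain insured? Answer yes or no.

Round 1: (1) [pick_ticket ∧ oversize_item → manifest_closed]; (4) [pick_ticket → notify_customer]; (6) [order_received ∧ stock_available ∧ split_shipment → packed]. New: manifest_closed, notify_customer, packed.
Round 2: (3) [manifest_closed ∧ packed ∧ shipped → carrier_assigned]. New: carrier_assigned.
Fixed point reached. No rule has insured as a consequent, and it is not given.

no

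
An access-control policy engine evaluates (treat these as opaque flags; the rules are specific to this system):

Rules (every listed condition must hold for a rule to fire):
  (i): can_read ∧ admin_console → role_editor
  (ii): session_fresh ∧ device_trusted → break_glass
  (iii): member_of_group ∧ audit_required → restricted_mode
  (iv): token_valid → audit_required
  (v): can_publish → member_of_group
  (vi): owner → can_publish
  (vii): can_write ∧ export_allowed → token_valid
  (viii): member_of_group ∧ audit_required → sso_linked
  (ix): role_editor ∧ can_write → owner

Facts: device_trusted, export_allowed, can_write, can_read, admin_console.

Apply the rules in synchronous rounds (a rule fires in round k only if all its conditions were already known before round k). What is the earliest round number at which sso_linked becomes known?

Round 1 — (i), (vii), derive role_editor, token_valid.
Round 2 — (iv), (ix), derive audit_required, owner.
Round 3 — (vi), derive can_publish.
Round 4 — (v), derive member_of_group.
Round 5 — (iii), (viii), derive restricted_mode, sso_linked.
sso_linked first appears in round 5.

5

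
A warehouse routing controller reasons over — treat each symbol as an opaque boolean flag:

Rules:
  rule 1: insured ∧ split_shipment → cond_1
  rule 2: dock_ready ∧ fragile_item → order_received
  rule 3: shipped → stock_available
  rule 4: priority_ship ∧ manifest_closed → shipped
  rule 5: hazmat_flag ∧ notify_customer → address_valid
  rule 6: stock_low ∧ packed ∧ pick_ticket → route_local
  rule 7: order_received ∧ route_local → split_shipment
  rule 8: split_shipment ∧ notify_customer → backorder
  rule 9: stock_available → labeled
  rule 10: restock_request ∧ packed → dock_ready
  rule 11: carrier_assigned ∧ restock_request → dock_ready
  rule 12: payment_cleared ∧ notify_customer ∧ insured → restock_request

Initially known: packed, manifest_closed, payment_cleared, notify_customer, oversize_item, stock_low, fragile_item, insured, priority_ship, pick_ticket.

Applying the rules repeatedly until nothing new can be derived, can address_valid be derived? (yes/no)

Round 1 — rule 4, rule 6, rule 12, derive shipped, route_local, restock_request.
Round 2 — rule 3, rule 10, derive stock_available, dock_ready.
Round 3 — rule 2, rule 9, derive order_received, labeled.
Round 4 — rule 7, derive split_shipment.
Round 5 — rule 1, rule 8, derive cond_1, backorder.
Fixed point reached. address_valid is concluded only by rule 5; rule 5 needs hazmat_flag (never derived).

no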